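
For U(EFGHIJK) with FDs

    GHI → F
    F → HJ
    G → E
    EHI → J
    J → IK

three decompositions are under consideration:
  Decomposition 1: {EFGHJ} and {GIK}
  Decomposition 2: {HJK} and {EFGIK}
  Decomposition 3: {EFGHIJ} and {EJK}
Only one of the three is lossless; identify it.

Decomposition 1: common = {G}, closure = {EG} → lossy.
Decomposition 2: common = {K}, closure = {K} → lossy.
Decomposition 3: common = {EJ}, closure = {EIJK} → lossless.

Decomposition 3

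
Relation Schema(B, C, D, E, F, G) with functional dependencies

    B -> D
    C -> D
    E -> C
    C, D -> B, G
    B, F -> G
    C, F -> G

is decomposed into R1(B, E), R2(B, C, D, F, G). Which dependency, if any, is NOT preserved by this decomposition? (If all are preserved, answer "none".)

Check E → C: no single fragment contains all of {C, E}, and the restricted closure of {E} across the fragments never reaches {C}.
B → D is preserved.
C → D is preserved.
C, D → B, G is preserved.
B, F → G is preserved.
C, F → G is preserved.

E -> C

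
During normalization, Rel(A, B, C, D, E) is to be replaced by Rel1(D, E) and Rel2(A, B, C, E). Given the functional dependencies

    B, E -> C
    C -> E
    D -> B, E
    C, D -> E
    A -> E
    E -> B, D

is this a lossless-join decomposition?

Common attributes: Rel1 ∩ Rel2 = {E}.
Closure of {E}: E → B, D applies, adding B, D; B, E → C applies, adding C. So (E)⁺ = {B, C, D, E}.
This closure contains every attribute of Rel1, so Rel1 ∩ Rel2 → Rel1. The join is lossless.

Yes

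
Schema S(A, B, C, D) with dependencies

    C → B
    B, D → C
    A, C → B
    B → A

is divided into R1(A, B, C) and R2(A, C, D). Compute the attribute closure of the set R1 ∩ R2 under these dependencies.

R1 ∩ R2 = {A, C}.
C → B applies, adding B
Closure: {A, B, C}.

A, B, C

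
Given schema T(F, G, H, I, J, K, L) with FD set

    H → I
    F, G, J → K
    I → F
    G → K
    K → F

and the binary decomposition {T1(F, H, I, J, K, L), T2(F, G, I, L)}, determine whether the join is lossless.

Common attributes: T1 ∩ T2 = {F, I, L}.
No dependency enlarges {F, I, L}, so (F, I, L)⁺ = {F, I, L}.
The closure contains neither all of T1 = {F, H, I, J, K, L} nor all of T2 = {F, G, I, L}, so the common attributes are not a superkey of either fragment. The join is lossy.

No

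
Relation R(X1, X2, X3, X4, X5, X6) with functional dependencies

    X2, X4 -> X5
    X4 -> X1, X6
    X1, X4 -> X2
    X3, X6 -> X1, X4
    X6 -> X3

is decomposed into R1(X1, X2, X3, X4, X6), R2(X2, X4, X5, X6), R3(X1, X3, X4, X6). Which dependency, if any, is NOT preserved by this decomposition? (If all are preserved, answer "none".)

X2, X4 → X5 lies within R2.
X4 → X1, X6 lies within R1.
X1, X4 → X2 lies within R1.
X3, X6 → X1, X4 lies within R1.
X6 → X3 lies within R1.
Every dependency is enforceable on the fragments, so the decomposition is dependency-preserving.

none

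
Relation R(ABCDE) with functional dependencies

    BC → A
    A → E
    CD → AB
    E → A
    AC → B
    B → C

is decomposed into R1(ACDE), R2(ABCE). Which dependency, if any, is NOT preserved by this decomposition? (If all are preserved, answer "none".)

none

BC → A lies within R2.
A → E lies within R1.
CD → AB: restricted closure across fragments reaches AB.
E → A lies within R1.
AC → B lies within R2.
B → C lies within R2.
Every dependency is enforceable on the fragments, so the decomposition is dependency-preserving.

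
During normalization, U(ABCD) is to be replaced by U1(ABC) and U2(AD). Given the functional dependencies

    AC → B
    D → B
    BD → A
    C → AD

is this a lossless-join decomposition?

No

Common attributes: U1 ∩ U2 = {A}.
No dependency enlarges {A}, so (A)⁺ = {A}.
The closure contains neither all of U1 = {ABC} nor all of U2 = {AD}, so the common attributes are not a superkey of either fragment. The join is lossy.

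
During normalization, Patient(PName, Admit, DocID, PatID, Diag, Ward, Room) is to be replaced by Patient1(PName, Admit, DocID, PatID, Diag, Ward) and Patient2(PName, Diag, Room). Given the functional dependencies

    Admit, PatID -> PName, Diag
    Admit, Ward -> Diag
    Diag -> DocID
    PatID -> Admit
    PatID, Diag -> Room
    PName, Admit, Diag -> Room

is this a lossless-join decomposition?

Common attributes: Patient1 ∩ Patient2 = {PName, Diag}.
Closure of {PName, Diag}: Diag → DocID applies, adding DocID. So (PName, Diag)⁺ = {PName, DocID, Diag}.
The closure contains neither all of Patient1 = {PName, Admit, DocID, PatID, Diag, Ward} nor all of Patient2 = {PName, Diag, Room}, so the common attributes are not a superkey of either fragment. The join is lossy.

No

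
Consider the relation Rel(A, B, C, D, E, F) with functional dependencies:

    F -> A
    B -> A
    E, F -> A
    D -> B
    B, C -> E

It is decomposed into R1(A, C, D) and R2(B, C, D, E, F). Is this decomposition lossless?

Common attributes: R1 ∩ R2 = {C, D}.
Closure of {C, D}: D → B applies, adding B; B, C → E applies, adding E; B → A applies, adding A. So (C, D)⁺ = {A, B, C, D, E}.
This closure contains every attribute of R1, so R1 ∩ R2 → R1. The join is lossless.

Yes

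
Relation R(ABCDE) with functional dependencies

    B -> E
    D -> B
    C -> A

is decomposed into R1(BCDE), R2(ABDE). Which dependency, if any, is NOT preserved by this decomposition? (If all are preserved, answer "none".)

Check C → A: no single fragment contains all of {AC}, and the restricted closure of {C} across the fragments never reaches {A}.
B → E is preserved.
D → B is preserved.

C -> A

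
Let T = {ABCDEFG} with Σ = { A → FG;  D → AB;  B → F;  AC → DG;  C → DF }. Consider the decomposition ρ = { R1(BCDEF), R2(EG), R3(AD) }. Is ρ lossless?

Chase test. Columns are ABCDEFG; row i has aⱼ where attribute j ∈ Ri, else bᵢⱼ.
Initial tableau (one row per fragment):
  row 1: b11 a2 a3 a4 a5 a6 b17
  row 2: b21 b22 b23 b24 a5 b26 a7
  row 3: a1 b32 b33 a4 b35 b36 b37
Rows 1 and 3 agree on D; apply D→AB and equate their AB entries.
Rows 1 and 3 agree on B; apply B→F and equate their F entries.
Rows 1 and 3 agree on A; apply A→FG and equate their FG entries.
No row becomes fully distinguished — the join is lossy.

No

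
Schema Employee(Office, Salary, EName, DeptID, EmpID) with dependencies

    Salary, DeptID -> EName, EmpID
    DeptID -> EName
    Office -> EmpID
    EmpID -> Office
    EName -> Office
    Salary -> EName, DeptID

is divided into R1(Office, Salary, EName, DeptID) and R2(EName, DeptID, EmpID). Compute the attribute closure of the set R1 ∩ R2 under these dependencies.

Office, EName, DeptID, EmpID

R1 ∩ R2 = {EName, DeptID}.
EName → Office applies, adding Office
Office → EmpID applies, adding EmpID
Closure: {Office, EName, DeptID, EmpID}.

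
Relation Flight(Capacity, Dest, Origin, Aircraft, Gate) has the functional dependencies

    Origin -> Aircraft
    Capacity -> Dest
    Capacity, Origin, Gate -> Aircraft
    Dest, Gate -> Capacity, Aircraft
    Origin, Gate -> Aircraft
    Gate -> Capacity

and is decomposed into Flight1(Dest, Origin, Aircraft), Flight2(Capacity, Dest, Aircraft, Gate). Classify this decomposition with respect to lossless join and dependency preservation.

Lossless test: (Dest, Aircraft)⁺ = {Dest, Aircraft}, which is a superkey of neither fragment — lossy.
Dependency preservation: Capacity, Origin, Gate → Aircraft; Origin, Gate → Aircraft are not contained in any single fragment, but the restricted closure of each left-hand side across the fragments still reaches the right-hand side; the remaining FDs each lie inside some fragment. All dependencies are preserved.

lossy but dependency-preserving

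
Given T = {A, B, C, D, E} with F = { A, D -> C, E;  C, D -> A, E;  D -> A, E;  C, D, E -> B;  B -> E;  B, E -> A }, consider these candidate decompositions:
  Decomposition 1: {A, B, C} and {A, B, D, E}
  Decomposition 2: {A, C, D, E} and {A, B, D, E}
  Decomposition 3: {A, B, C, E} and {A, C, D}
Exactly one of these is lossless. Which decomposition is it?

Decomposition 2

Decomposition 1: common = {A, B}, closure = {A, B, E} → lossy.
Decomposition 2: common = {A, D, E}, closure = {A, B, C, D, E} → lossless.
Decomposition 3: common = {A, C}, closure = {A, C} → lossy.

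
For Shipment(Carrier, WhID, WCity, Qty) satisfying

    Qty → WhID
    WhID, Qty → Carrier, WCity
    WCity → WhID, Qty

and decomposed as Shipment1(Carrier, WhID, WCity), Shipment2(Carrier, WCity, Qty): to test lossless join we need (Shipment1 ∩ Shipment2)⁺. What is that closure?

Carrier, WhID, WCity, Qty

Shipment1 ∩ Shipment2 = {Carrier, WCity}.
WCity → WhID, Qty applies, adding WhID, Qty
Closure: {Carrier, WhID, WCity, Qty}.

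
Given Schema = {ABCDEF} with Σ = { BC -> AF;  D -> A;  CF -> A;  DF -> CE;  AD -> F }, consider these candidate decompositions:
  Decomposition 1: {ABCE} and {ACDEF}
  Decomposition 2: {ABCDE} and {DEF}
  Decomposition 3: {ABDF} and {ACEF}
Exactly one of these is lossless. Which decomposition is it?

Decomposition 1: common = {ACE}, closure = {ACE} → lossy.
Decomposition 2: common = {DE}, closure = {ACDEF} → lossless.
Decomposition 3: common = {AF}, closure = {AF} → lossy.

Decomposition 2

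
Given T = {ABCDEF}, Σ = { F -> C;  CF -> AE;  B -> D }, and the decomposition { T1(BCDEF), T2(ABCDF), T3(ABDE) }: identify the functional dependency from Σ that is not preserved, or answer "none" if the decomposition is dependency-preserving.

F → C lies within T1.
CF → AE: restricted closure across fragments reaches AE.
B → D lies within T1.
Every dependency is enforceable on the fragments, so the decomposition is dependency-preserving.

none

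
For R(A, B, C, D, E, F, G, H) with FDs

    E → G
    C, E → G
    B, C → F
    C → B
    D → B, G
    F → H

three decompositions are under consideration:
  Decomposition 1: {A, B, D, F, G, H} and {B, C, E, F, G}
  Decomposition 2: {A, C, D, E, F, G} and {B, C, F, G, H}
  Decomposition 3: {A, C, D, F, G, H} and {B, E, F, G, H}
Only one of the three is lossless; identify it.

Decomposition 1: common = {B, F, G}, closure = {B, F, G, H} → lossy.
Decomposition 2: common = {C, F, G}, closure = {B, C, F, G, H} → lossless.
Decomposition 3: common = {F, G, H}, closure = {F, G, H} → lossy.

Decomposition 2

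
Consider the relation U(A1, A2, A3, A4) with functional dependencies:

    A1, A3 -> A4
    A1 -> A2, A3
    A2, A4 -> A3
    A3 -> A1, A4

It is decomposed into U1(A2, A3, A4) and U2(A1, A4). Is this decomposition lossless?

No

Common attributes: U1 ∩ U2 = {A4}.
No dependency enlarges {A4}, so (A4)⁺ = {A4}.
The closure contains neither all of U1 = {A2, A3, A4} nor all of U2 = {A1, A4}, so the common attributes are not a superkey of either fragment. The join is lossy.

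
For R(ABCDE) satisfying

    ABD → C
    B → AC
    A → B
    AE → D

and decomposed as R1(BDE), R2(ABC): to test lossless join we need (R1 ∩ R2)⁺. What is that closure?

ABC

R1 ∩ R2 = {B}.
B → AC applies, adding AC
Closure: {ABC}.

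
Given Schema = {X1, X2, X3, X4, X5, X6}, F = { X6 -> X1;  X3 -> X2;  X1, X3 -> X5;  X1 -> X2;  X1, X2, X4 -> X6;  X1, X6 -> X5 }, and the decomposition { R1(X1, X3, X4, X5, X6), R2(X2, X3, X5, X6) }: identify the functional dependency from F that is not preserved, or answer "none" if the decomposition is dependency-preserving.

X1 -> X2

Check X1 → X2: no single fragment contains all of {X1, X2}, and the restricted closure of {X1} across the fragments never reaches {X2}.
X6 → X1 is preserved.
X3 → X2 is preserved.
X1, X3 → X5 is preserved.
X1, X2, X4 → X6 is preserved.
X1, X6 → X5 is preserved.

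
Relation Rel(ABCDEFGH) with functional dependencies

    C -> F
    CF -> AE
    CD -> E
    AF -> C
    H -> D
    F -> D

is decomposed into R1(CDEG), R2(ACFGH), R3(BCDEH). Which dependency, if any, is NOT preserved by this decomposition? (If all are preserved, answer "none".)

Check F → D: no single fragment contains all of {DF}, and the restricted closure of {F} across the fragments never reaches {D}.
C → F is preserved.
CF → AE is preserved.
CD → E is preserved.
AF → C is preserved.
H → D is preserved.

F -> D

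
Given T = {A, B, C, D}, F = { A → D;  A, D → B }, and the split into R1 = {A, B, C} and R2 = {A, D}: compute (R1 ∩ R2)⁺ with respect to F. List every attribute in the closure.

R1 ∩ R2 = {A}.
A → D applies, adding D
A, D → B applies, adding B
Closure: {A, B, D}.

A, B, D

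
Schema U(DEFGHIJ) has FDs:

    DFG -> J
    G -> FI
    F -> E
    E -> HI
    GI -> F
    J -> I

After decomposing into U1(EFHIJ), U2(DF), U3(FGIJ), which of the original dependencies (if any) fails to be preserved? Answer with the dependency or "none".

Check DFG → J: no single fragment contains all of {DFGJ}, and the restricted closure of {DFG} across the fragments never reaches {J}.
G → FI is preserved.
F → E is preserved.
E → HI is preserved.
GI → F is preserved.
J → I is preserved.

DFG -> J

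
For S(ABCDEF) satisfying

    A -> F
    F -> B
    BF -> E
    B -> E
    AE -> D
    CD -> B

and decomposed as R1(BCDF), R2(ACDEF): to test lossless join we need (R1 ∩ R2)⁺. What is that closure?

BCDEF

R1 ∩ R2 = {CDF}.
F → B applies, adding B
BF → E applies, adding E
Closure: {BCDEF}.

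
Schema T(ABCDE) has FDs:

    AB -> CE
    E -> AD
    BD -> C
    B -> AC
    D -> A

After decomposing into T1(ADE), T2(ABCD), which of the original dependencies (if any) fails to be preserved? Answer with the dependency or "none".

AB -> CE

Check AB → CE: no single fragment contains all of {ABCE}, and the restricted closure of {AB} across the fragments never reaches {CE}.
E → AD is preserved.
BD → C is preserved.
B → AC is preserved.
D → A is preserved.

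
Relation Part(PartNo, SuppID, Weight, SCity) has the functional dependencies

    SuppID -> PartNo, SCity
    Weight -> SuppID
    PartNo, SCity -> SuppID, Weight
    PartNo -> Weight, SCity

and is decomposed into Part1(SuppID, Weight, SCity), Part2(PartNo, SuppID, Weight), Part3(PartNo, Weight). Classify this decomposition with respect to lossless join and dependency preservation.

lossless and dependency-preserving

Lossless test (chase): Rows 1 and 2 agree on SuppID; apply SuppID→PartNo, SCity and equate their PartNo, SCity entries. Rows 1 and 3 agree on Weight; apply Weight→SuppID and equate their SuppID entries. Rows 1 and 3 agree on PartNo; apply PartNo→Weight, SCity and equate their Weight, SCity entries. Row 1 is now all distinguished symbols — the join is lossless.
Dependency preservation: SuppID → PartNo, SCity; PartNo, SCity → SuppID, Weight; PartNo → Weight, SCity are not contained in any single fragment, but the restricted closure of each left-hand side across the fragments still reaches the right-hand side; the remaining FDs each lie inside some fragment. All dependencies are preserved.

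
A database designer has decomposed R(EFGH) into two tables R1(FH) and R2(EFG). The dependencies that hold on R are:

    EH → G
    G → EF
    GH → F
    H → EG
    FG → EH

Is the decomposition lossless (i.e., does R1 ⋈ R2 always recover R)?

Common attributes: R1 ∩ R2 = {F}.
No dependency enlarges {F}, so (F)⁺ = {F}.
The closure contains neither all of R1 = {FH} nor all of R2 = {EFG}, so the common attributes are not a superkey of either fragment. The join is lossy.

No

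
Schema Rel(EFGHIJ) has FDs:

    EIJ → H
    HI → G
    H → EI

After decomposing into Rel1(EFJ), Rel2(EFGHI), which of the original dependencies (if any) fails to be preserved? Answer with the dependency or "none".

Check EIJ → H: no single fragment contains all of {EHIJ}, and the restricted closure of {EIJ} across the fragments never reaches {H}.
HI → G is preserved.
H → EI is preserved.

EIJ → H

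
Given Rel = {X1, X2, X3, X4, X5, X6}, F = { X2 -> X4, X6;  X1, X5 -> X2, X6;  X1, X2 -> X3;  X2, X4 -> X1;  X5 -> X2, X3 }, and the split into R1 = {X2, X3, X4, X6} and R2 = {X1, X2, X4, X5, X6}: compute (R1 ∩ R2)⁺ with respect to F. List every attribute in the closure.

X1, X2, X3, X4, X6

R1 ∩ R2 = {X2, X4, X6}.
X2, X4 → X1 applies, adding X1
X1, X2 → X3 applies, adding X3
Closure: {X1, X2, X3, X4, X6}.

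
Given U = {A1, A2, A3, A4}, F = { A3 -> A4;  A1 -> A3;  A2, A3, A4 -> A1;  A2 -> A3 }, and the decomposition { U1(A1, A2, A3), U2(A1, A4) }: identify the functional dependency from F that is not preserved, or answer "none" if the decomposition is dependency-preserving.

Check A3 → A4: no single fragment contains all of {A3, A4}, and the restricted closure of {A3} across the fragments never reaches {A4}.
A1 → A3 is preserved.
A2, A3, A4 → A1 is preserved.
A2 → A3 is preserved.

A3 -> A4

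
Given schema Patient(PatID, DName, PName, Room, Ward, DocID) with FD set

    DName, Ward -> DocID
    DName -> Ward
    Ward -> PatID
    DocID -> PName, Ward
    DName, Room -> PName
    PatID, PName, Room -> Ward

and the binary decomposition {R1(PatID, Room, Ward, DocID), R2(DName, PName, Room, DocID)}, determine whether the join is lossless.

Common attributes: R1 ∩ R2 = {Room, DocID}.
Closure of {Room, DocID}: DocID → PName, Ward applies, adding PName, Ward; Ward → PatID applies, adding PatID. So (Room, DocID)⁺ = {PatID, PName, Room, Ward, DocID}.
This closure contains every attribute of R1, so R1 ∩ R2 → R1. The join is lossless.

Yes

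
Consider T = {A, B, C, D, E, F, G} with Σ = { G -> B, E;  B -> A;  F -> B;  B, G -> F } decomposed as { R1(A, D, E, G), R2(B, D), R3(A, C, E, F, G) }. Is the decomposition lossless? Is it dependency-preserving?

Lossless test (chase): Rows 1 and 3 agree on G; apply G→B, E and equate their B, E entries. Rows 1 and 3 agree on B, G; apply B, G→F and equate their F entries. No row becomes fully distinguished — the join is lossy.
Dependency preservation: the restricted closure of {G} across the fragments never reaches {B, E}, so G → B, E cannot be enforced without a join — not preserved.

lossy and not dependency-preserving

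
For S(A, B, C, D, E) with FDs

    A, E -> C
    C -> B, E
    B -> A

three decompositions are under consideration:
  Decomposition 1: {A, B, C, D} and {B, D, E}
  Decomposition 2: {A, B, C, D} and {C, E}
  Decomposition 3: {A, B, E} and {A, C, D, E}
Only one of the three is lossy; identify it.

Decomposition 1: common = {B, D}, closure = {A, B, D} → lossy.
Decomposition 2: common = {C}, closure = {A, B, C, E} → lossless.
Decomposition 3: common = {A, E}, closure = {A, B, C, E} → lossless.

Decomposition 1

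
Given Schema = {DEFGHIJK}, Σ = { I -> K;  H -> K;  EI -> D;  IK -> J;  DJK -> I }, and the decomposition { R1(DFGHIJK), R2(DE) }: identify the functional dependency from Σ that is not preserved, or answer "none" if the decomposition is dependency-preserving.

EI -> D

Check EI → D: no single fragment contains all of {DEI}, and the restricted closure of {EI} across the fragments never reaches {D}.
I → K is preserved.
H → K is preserved.
IK → J is preserved.
DJK → I is preserved.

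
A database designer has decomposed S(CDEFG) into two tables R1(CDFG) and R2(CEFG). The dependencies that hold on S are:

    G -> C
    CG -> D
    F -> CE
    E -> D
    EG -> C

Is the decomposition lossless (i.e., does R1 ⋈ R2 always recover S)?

Common attributes: R1 ∩ R2 = {CFG}.
Closure of {CFG}: CG → D applies, adding D; F → CE applies, adding E. So (CFG)⁺ = {CDEFG}.
This closure contains every attribute of R1, so R1 ∩ R2 → R1. The join is lossless.

Yes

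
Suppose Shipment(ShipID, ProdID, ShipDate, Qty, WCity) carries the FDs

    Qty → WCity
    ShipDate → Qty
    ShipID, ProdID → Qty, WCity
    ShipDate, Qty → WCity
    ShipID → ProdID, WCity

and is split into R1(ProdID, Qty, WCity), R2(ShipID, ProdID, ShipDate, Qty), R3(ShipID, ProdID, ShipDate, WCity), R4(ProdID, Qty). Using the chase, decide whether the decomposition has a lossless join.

Yes

Chase test. Columns are ShipID, ProdID, ShipDate, Qty, WCity; row i has aⱼ where attribute j ∈ Ri, else bᵢⱼ.
Initial tableau (one row per fragment):
  row 1: b11 a2 b13 a4 a5
  row 2: a1 a2 a3 a4 b25
  row 3: a1 a2 a3 b34 a5
  row 4: b41 a2 b43 a4 b45
Rows 1 and 2 agree on Qty; apply Qty→WCity and equate their WCity entries.
Rows 1 and 4 agree on Qty; apply Qty→WCity and equate their WCity entries.
Rows 2 and 3 agree on ShipDate; apply ShipDate→Qty and equate their Qty entries.
Row 2 is now all distinguished symbols — the join is lossless.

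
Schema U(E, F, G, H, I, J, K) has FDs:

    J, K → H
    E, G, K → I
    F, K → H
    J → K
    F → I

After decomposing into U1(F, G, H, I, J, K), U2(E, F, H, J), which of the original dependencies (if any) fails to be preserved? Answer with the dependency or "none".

E, G, K → I

Check E, G, K → I: no single fragment contains all of {E, G, I, K}, and the restricted closure of {E, G, K} across the fragments never reaches {I}.
J, K → H is preserved.
F, K → H is preserved.
J → K is preserved.
F → I is preserved.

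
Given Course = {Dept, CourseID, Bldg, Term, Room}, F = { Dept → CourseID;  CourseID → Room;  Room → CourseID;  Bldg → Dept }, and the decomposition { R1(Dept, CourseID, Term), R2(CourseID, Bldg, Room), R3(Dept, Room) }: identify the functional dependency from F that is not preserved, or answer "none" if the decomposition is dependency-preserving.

Check Bldg → Dept: no single fragment contains all of {Dept, Bldg}, and the restricted closure of {Bldg} across the fragments never reaches {Dept}.
Dept → CourseID is preserved.
CourseID → Room is preserved.
Room → CourseID is preserved.

Bldg → Dept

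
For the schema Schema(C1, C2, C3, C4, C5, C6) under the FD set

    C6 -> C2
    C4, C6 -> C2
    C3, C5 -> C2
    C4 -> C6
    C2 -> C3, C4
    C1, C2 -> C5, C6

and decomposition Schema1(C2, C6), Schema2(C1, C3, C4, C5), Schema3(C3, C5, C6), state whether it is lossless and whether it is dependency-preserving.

Lossless test (chase): Rows 1 and 3 agree on C6; apply C6→C2 and equate their C2 entries. Rows 2 and 3 agree on C3, C5; apply C3, C5→C2 and equate their C2 entries. Rows 1 and 2 agree on C2; apply C2→C3, C4 and equate their C3, C4 entries. Rows 1 and 3 agree on C2; apply C2→C3, C4 and equate their C3, C4 entries. Rows 1 and 2 agree on C4; apply C4→C6 and equate their C6 entries. Row 2 is now all distinguished symbols — the join is lossless.
Dependency preservation: the restricted closure of {C4} across the fragments never reaches {C6}, so C4 → C6 cannot be enforced without a join — not preserved.

lossless but not dependency-preserving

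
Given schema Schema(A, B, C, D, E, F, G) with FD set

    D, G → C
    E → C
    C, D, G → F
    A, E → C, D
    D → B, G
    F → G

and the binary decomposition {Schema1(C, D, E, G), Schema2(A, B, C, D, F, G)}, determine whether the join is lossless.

Common attributes: Schema1 ∩ Schema2 = {C, D, G}.
Closure of {C, D, G}: C, D, G → F applies, adding F; D → B, G applies, adding B. So (C, D, G)⁺ = {B, C, D, F, G}.
The closure contains neither all of Schema1 = {C, D, E, G} nor all of Schema2 = {A, B, C, D, F, G}, so the common attributes are not a superkey of either fragment. The join is lossy.

No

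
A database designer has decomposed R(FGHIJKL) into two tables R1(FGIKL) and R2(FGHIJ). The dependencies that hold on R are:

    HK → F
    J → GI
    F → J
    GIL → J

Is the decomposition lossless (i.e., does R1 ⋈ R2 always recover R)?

Common attributes: R1 ∩ R2 = {FGI}.
Closure of {FGI}: F → J applies, adding J. So (FGI)⁺ = {FGIJ}.
The closure contains neither all of R1 = {FGIKL} nor all of R2 = {FGHIJ}, so the common attributes are not a superkey of either fragment. The join is lossy.

No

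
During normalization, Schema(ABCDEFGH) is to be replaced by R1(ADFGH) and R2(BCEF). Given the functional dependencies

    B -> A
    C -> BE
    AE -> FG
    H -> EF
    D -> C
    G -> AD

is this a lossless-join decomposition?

Common attributes: R1 ∩ R2 = {F}.
No dependency enlarges {F}, so (F)⁺ = {F}.
The closure contains neither all of R1 = {ADFGH} nor all of R2 = {BCEF}, so the common attributes are not a superkey of either fragment. The join is lossy.

No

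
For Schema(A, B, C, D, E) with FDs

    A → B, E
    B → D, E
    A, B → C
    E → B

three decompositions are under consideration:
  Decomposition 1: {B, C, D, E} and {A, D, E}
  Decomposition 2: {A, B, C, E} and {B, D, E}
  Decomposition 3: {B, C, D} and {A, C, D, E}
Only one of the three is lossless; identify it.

Decomposition 2

Decomposition 1: common = {D, E}, closure = {B, D, E} → lossy.
Decomposition 2: common = {B, E}, closure = {B, D, E} → lossless.
Decomposition 3: common = {C, D}, closure = {C, D} → lossy.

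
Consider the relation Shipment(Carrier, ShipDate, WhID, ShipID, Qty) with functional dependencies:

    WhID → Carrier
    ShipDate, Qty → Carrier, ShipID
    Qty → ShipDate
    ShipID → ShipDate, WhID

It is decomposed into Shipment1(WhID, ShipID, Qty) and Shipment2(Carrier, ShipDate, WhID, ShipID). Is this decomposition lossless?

Common attributes: Shipment1 ∩ Shipment2 = {WhID, ShipID}.
Closure of {WhID, ShipID}: WhID → Carrier applies, adding Carrier; ShipID → ShipDate, WhID applies, adding ShipDate. So (WhID, ShipID)⁺ = {Carrier, ShipDate, WhID, ShipID}.
This closure contains every attribute of Shipment2, so Shipment1 ∩ Shipment2 → Shipment2. The join is lossless.

Yes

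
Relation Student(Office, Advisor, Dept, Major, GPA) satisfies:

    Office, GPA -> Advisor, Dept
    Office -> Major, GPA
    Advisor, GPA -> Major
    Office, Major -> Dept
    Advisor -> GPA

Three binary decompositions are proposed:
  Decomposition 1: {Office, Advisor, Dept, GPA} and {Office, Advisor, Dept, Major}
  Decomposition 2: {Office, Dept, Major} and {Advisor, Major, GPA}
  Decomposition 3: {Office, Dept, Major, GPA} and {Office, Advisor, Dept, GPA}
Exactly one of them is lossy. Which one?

Decomposition 2

Decomposition 1: common = {Office, Advisor, Dept}, closure = {Office, Advisor, Dept, Major, GPA} → lossless.
Decomposition 2: common = {Major}, closure = {Major} → lossy.
Decomposition 3: common = {Office, Dept, GPA}, closure = {Office, Advisor, Dept, Major, GPA} → lossless.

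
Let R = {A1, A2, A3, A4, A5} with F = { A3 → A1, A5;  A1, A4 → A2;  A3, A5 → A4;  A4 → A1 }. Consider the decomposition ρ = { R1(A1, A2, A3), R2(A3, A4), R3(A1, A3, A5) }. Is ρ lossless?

Chase test. Columns are A1, A2, A3, A4, A5; row i has aⱼ where attribute j ∈ Ri, else bᵢⱼ.
Initial tableau (one row per fragment):
  row 1: a1 a2 a3 b14 b15
  row 2: b21 b22 a3 a4 b25
  row 3: a1 b32 a3 b34 a5
Rows 1 and 2 agree on A3; apply A3→A1, A5 and equate their A1, A5 entries.
Rows 1 and 3 agree on A3; apply A3→A1, A5 and equate their A1, A5 entries.
Rows 1 and 2 agree on A3, A5; apply A3, A5→A4 and equate their A4 entries.
Rows 1 and 3 agree on A3, A5; apply A3, A5→A4 and equate their A4 entries.
Rows 1 and 2 agree on A1, A4; apply A1, A4→A2 and equate their A2 entries.
Rows 1 and 3 agree on A1, A4; apply A1, A4→A2 and equate their A2 entries.
Row 1 is now all distinguished symbols — the join is lossless.

Yes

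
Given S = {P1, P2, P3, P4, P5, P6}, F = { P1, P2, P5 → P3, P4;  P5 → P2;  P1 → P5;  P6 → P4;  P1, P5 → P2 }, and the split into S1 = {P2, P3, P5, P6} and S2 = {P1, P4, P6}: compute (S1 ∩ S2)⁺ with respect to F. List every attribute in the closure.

P4, P6

S1 ∩ S2 = {P6}.
P6 → P4 applies, adding P4
Closure: {P4, P6}.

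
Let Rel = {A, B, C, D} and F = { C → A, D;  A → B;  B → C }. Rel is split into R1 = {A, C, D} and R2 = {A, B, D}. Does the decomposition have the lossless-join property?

Common attributes: R1 ∩ R2 = {A, D}.
Closure of {A, D}: A → B applies, adding B; B → C applies, adding C. So (A, D)⁺ = {A, B, C, D}.
This closure contains every attribute of R1, so R1 ∩ R2 → R1. The join is lossless.

Yes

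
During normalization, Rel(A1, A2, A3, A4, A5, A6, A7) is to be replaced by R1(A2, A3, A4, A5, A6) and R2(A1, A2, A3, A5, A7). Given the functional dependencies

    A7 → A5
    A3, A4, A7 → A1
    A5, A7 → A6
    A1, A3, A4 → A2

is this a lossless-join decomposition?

Common attributes: R1 ∩ R2 = {A2, A3, A5}.
No dependency enlarges {A2, A3, A5}, so (A2, A3, A5)⁺ = {A2, A3, A5}.
The closure contains neither all of R1 = {A2, A3, A4, A5, A6} nor all of R2 = {A1, A2, A3, A5, A7}, so the common attributes are not a superkey of either fragment. The join is lossy.

No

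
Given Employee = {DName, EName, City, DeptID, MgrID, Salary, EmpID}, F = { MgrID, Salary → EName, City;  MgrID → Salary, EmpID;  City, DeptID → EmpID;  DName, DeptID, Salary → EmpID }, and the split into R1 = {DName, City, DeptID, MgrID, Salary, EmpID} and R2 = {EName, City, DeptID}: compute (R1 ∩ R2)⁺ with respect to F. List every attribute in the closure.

City, DeptID, EmpID

R1 ∩ R2 = {City, DeptID}.
City, DeptID → EmpID applies, adding EmpID
Closure: {City, DeptID, EmpID}.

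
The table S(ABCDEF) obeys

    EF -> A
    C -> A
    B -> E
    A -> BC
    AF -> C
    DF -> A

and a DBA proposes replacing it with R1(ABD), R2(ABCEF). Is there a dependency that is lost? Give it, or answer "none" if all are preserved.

DF -> A

Check DF → A: no single fragment contains all of {ADF}, and the restricted closure of {DF} across the fragments never reaches {A}.
EF → A is preserved.
C → A is preserved.
B → E is preserved.
A → BC is preserved.
AF → C is preserved.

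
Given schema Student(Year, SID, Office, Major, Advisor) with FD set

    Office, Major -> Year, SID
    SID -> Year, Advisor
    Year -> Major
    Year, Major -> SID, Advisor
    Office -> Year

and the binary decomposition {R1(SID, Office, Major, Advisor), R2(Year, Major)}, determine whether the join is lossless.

No

Common attributes: R1 ∩ R2 = {Major}.
No dependency enlarges {Major}, so (Major)⁺ = {Major}.
The closure contains neither all of R1 = {SID, Office, Major, Advisor} nor all of R2 = {Year, Major}, so the common attributes are not a superkey of either fragment. The join is lossy.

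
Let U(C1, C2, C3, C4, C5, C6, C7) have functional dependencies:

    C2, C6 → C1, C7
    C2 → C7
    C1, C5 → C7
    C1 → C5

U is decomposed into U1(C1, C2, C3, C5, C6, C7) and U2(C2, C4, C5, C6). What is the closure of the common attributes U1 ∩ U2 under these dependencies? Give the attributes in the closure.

C1, C2, C5, C6, C7

U1 ∩ U2 = {C2, C5, C6}.
C2, C6 → C1, C7 applies, adding C1, C7
Closure: {C1, C2, C5, C6, C7}.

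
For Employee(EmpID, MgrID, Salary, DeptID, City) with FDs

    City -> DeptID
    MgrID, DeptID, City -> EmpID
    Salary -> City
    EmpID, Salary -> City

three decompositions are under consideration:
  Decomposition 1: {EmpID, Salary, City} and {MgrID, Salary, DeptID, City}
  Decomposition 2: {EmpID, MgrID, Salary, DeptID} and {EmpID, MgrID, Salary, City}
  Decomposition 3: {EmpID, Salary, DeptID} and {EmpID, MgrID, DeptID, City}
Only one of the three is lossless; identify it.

Decomposition 1: common = {Salary, City}, closure = {Salary, DeptID, City} → lossy.
Decomposition 2: common = {EmpID, MgrID, Salary}, closure = {EmpID, MgrID, Salary, DeptID, City} → lossless.
Decomposition 3: common = {EmpID, DeptID}, closure = {EmpID, DeptID} → lossy.

Decomposition 2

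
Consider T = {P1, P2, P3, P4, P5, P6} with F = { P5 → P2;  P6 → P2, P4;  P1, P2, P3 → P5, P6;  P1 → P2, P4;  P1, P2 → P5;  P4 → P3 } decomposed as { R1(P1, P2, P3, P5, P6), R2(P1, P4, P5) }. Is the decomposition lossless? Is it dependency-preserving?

lossless but not dependency-preserving

Lossless test: (P1, P5)⁺ = {P1, P2, P3, P4, P5, P6}, which contains all of one fragment — lossless.
Dependency preservation: the restricted closure of {P6} across the fragments never reaches {P2, P4}, so P6 → P2, P4 cannot be enforced without a join — not preserved.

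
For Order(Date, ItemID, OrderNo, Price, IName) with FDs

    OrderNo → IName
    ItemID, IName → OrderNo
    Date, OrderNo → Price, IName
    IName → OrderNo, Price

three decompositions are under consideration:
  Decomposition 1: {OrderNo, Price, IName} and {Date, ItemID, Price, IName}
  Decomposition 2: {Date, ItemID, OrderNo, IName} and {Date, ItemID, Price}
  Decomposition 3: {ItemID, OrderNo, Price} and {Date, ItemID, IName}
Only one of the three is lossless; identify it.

Decomposition 1: common = {Price, IName}, closure = {OrderNo, Price, IName} → lossless.
Decomposition 2: common = {Date, ItemID}, closure = {Date, ItemID} → lossy.
Decomposition 3: common = {ItemID}, closure = {ItemID} → lossy.

Decomposition 1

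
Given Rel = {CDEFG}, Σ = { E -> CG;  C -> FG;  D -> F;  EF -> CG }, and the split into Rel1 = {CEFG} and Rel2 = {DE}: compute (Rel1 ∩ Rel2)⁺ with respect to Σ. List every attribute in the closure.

Rel1 ∩ Rel2 = {E}.
E → CG applies, adding CG
C → FG applies, adding F
Closure: {CEFG}.

CEFG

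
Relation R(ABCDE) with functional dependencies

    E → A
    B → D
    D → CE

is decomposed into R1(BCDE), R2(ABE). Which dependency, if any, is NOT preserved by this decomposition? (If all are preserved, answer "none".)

none

E → A lies within R2.
B → D lies within R1.
D → CE lies within R1.
Every dependency is enforceable on the fragments, so the decomposition is dependency-preserving.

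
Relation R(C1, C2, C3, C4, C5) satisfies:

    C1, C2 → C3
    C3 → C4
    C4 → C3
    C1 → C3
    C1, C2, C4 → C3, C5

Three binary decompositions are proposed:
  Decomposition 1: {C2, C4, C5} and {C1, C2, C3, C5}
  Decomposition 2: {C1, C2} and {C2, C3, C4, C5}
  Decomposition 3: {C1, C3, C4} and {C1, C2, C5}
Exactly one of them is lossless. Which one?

Decomposition 3

Decomposition 1: common = {C2, C5}, closure = {C2, C5} → lossy.
Decomposition 2: common = {C2}, closure = {C2} → lossy.
Decomposition 3: common = {C1}, closure = {C1, C3, C4} → lossless.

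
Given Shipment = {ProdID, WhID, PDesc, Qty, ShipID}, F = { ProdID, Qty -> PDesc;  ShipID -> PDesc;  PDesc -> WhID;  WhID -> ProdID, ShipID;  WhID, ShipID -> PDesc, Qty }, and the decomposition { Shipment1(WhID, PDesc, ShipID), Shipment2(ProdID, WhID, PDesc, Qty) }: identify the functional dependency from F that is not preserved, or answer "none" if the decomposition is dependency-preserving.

ProdID, Qty → PDesc lies within Shipment2.
ShipID → PDesc lies within Shipment1.
PDesc → WhID lies within Shipment1.
WhID → ProdID, ShipID: restricted closure across fragments reaches ProdID, ShipID.
WhID, ShipID → PDesc, Qty: restricted closure across fragments reaches PDesc, Qty.
Every dependency is enforceable on the fragments, so the decomposition is dependency-preserving.

none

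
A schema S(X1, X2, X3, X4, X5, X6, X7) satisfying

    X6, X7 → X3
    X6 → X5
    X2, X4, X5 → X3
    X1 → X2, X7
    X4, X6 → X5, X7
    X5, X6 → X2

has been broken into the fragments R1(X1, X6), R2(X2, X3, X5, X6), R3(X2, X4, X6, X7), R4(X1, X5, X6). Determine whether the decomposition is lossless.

Chase test. Columns are X1, X2, X3, X4, X5, X6, X7; row i has aⱼ where attribute j ∈ Ri, else bᵢⱼ.
Initial tableau (one row per fragment):
  row 1: a1 b12 b13 b14 b15 a6 b17
  row 2: b21 a2 a3 b24 a5 a6 b27
  row 3: b31 a2 b33 a4 b35 a6 a7
  row 4: a1 b42 b43 b44 a5 a6 b47
Rows 1 and 2 agree on X6; apply X6→X5 and equate their X5 entries.
Rows 1 and 3 agree on X6; apply X6→X5 and equate their X5 entries.
Rows 1 and 4 agree on X1; apply X1→X2, X7 and equate their X2, X7 entries.
Rows 1 and 2 agree on X5, X6; apply X5, X6→X2 and equate their X2 entries.
Rows 1 and 4 agree on X6, X7; apply X6, X7→X3 and equate their X3 entries.
No row becomes fully distinguished — the join is lossy.

No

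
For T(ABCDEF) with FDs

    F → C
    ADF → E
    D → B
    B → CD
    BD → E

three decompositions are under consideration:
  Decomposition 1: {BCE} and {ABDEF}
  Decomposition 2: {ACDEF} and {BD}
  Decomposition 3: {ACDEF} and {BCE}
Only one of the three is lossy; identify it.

Decomposition 1: common = {BE}, closure = {BCDE} → lossless.
Decomposition 2: common = {D}, closure = {BCDE} → lossless.
Decomposition 3: common = {CE}, closure = {CE} → lossy.

Decomposition 3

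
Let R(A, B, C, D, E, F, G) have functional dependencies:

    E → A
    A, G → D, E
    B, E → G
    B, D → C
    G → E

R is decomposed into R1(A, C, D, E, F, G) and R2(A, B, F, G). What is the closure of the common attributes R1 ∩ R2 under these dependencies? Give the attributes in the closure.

R1 ∩ R2 = {A, F, G}.
A, G → D, E applies, adding D, E
Closure: {A, D, E, F, G}.

A, D, E, F, G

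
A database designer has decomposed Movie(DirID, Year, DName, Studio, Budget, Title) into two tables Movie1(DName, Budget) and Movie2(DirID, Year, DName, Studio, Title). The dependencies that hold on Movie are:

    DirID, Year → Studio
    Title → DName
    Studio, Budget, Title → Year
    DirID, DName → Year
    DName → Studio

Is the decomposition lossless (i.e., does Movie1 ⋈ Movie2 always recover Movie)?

No

Common attributes: Movie1 ∩ Movie2 = {DName}.
Closure of {DName}: DName → Studio applies, adding Studio. So (DName)⁺ = {DName, Studio}.
The closure contains neither all of Movie1 = {DName, Budget} nor all of Movie2 = {DirID, Year, DName, Studio, Title}, so the common attributes are not a superkey of either fragment. The join is lossy.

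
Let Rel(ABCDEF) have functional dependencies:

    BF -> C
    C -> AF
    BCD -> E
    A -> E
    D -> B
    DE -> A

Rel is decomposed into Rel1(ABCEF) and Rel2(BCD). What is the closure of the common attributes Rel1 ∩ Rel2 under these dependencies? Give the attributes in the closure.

Rel1 ∩ Rel2 = {BC}.
C → AF applies, adding AF
A → E applies, adding E
Closure: {ABCEF}.

ABCEF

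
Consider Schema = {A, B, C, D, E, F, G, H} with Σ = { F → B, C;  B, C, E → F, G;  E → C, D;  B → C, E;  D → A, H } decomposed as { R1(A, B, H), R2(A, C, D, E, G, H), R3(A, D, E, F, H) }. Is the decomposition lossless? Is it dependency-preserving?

lossy and not dependency-preserving

Lossless test (chase): Rows 2 and 3 agree on E; apply E→C, D and equate their C, D entries. No row becomes fully distinguished — the join is lossy.
Dependency preservation: the restricted closure of {F} across the fragments never reaches {B, C}, so F → B, C cannot be enforced without a join — not preserved.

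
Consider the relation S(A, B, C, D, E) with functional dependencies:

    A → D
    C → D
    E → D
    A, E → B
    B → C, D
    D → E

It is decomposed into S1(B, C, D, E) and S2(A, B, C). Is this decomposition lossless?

Common attributes: S1 ∩ S2 = {B, C}.
Closure of {B, C}: C → D applies, adding D; D → E applies, adding E. So (B, C)⁺ = {B, C, D, E}.
This closure contains every attribute of S1, so S1 ∩ S2 → S1. The join is lossless.

Yes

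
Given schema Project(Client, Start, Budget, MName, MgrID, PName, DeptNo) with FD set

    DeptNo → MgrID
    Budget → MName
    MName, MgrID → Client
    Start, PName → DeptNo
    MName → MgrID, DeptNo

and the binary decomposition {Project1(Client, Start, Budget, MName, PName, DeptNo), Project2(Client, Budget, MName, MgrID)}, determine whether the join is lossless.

Yes

Common attributes: Project1 ∩ Project2 = {Client, Budget, MName}.
Closure of {Client, Budget, MName}: MName → MgrID, DeptNo applies, adding MgrID, DeptNo. So (Client, Budget, MName)⁺ = {Client, Budget, MName, MgrID, DeptNo}.
This closure contains every attribute of Project2, so Project1 ∩ Project2 → Project2. The join is lossless.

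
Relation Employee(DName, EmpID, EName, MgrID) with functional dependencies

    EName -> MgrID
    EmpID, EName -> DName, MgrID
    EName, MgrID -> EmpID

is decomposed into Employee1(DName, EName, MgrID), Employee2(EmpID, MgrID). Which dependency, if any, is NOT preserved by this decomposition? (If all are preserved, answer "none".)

EName, MgrID -> EmpID

Check EName, MgrID → EmpID: no single fragment contains all of {EmpID, EName, MgrID}, and the restricted closure of {EName, MgrID} across the fragments never reaches {EmpID}.
EName → MgrID is preserved.
EmpID, EName → DName, MgrID is preserved.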